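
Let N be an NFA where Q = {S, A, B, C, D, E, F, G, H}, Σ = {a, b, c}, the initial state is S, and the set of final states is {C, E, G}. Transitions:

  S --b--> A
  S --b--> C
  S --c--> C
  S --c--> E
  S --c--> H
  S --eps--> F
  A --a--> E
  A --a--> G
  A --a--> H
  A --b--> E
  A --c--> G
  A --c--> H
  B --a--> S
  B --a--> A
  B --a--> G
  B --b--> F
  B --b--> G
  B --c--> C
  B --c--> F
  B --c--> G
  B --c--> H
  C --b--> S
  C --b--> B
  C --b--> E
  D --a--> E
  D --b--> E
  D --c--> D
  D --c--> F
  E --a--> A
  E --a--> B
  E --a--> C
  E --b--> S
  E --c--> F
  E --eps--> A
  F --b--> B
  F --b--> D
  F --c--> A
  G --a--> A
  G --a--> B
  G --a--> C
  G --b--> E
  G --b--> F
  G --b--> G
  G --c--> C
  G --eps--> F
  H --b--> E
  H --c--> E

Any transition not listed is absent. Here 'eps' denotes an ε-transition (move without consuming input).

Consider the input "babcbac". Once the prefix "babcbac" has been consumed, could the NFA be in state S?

Start: ε-closure({S}) = {S, F}.
Read 'b': {S, F} → {A, B, C, D}.
Read 'a': {A, B, C, D} → {S, A, E, F, G, H}.
Read 'b': {S, A, E, F, G, H} → {S, A, B, C, D, E, F, G}.
Read 'c': {S, A, B, C, D, E, F, G} → {A, C, D, E, F, G, H}.
Read 'b': {A, C, D, E, F, G, H} → {S, A, B, D, E, F, G}.
Read 'a': {S, A, B, D, E, F, G} → {S, A, B, C, E, F, G, H}.
Read 'c': {S, A, B, C, E, F, G, H} → {A, C, E, F, G, H}.
State S is not in {A, C, E, F, G, H}.

No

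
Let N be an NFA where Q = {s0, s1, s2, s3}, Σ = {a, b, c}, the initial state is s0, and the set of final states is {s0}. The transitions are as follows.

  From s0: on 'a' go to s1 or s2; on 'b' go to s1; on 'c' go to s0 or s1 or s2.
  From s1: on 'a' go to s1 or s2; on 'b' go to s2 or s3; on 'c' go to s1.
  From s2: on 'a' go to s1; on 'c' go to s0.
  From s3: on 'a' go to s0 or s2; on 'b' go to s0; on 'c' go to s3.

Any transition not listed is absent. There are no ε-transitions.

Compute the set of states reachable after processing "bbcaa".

{s1, s2}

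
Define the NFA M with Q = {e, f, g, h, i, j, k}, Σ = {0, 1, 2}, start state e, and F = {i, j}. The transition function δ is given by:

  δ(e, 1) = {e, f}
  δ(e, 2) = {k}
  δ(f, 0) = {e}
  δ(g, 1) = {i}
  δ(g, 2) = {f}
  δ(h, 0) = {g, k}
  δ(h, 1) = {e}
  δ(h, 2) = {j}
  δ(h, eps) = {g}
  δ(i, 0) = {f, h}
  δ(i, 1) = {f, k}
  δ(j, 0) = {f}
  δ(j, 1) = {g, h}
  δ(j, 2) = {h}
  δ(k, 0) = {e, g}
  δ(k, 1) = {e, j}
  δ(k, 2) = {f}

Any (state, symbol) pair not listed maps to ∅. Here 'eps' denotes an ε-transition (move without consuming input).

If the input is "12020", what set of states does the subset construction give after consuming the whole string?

{e, g}

Start in {e}.
Read '1': {e} → {e, f}.
Read '2': {e, f} → {k}.
Read '0': {k} → {e, g}.
Read '2': {e, g} → {f, k}.
Read '0': {f, k} → {e, g}.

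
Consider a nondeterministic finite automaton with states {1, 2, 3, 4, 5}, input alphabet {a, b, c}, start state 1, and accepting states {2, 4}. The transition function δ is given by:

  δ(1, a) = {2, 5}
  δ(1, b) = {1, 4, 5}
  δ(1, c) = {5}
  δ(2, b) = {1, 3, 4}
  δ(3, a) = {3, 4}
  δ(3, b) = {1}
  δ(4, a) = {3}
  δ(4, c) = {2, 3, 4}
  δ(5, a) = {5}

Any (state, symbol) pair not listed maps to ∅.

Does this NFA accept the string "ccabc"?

No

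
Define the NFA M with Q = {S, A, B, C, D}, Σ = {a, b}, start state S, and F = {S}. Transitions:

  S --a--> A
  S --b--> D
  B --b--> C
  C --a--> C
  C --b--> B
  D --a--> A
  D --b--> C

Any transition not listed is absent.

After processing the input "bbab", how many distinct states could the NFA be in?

Start in {S}.
Read 'b': S→{D}; now {D}.
Read 'b': D→{C}; now {C}.
Read 'a': C→{C}; now {C}.
Read 'b': C→{B}; now {B}.
That set has 1 state.

1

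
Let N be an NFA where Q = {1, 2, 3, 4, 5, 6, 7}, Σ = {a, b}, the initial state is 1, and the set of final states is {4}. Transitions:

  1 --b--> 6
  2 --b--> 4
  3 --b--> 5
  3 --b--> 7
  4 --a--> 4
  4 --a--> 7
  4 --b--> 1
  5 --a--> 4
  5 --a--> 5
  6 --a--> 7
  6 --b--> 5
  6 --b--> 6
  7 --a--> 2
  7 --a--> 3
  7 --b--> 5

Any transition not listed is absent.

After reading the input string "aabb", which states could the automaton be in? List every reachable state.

∅

Start in {1}.
Read 'a': 1→∅; now ∅.
The set is empty and remains empty for the remaining 3 symbols.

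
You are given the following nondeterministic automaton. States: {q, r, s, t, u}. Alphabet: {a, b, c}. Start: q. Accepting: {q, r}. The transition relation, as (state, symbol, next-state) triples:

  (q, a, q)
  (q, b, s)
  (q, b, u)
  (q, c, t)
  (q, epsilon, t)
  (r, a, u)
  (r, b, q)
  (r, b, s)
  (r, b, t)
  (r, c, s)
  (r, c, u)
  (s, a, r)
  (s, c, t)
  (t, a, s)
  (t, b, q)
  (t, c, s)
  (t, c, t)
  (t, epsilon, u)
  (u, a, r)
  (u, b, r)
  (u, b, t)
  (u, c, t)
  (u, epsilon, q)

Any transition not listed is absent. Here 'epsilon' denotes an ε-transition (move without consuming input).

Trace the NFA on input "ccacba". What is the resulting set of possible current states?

Start: ε-closure({q}) = {q, t, u}.
Read 'c': q→{t}, t→{s, t}, u→{t}; union {s, t}; ε-closure = {q, s, t, u}.
Read 'c': q→{t}, s→{t}, t→{s, t}, u→{t}; union {s, t}; ε-closure = {q, s, t, u}.
Read 'a': q→{q}, s→{r}, t→{s}, u→{r}; union {q, r, s}; ε-closure = {q, r, s, t, u}.
Read 'c': q→{t}, r→{s, u}, s→{t}, t→{s, t}, u→{t}; union {s, t, u}; ε-closure = {q, s, t, u}.
Read 'b': q→{s, u}, s→∅, t→{q}, u→{r, t}; now {q, r, s, t, u}.
Read 'a': q→{q}, r→{u}, s→{r}, t→{s}, u→{r}; union {q, r, s, u}; ε-closure = {q, r, s, t, u}.

{q, r, s, t, u}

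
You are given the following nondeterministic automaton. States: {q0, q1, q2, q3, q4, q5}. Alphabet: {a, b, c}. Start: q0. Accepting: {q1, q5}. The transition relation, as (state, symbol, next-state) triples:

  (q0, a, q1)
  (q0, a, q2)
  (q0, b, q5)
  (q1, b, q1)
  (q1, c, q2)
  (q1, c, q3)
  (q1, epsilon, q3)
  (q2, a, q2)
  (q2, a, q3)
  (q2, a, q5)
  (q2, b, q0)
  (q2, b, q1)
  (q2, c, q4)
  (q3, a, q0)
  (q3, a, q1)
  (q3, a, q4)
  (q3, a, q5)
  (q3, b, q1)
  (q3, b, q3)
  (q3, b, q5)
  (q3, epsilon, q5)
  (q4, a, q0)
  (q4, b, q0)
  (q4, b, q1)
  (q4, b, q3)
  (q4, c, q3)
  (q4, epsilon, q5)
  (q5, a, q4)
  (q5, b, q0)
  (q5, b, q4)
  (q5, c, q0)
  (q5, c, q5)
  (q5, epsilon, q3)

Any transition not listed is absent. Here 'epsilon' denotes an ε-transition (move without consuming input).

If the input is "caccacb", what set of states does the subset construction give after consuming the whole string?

Start in {q0}.
Read 'c': q0→∅; now ∅.
The set is empty and remains empty for the remaining 6 symbols.

∅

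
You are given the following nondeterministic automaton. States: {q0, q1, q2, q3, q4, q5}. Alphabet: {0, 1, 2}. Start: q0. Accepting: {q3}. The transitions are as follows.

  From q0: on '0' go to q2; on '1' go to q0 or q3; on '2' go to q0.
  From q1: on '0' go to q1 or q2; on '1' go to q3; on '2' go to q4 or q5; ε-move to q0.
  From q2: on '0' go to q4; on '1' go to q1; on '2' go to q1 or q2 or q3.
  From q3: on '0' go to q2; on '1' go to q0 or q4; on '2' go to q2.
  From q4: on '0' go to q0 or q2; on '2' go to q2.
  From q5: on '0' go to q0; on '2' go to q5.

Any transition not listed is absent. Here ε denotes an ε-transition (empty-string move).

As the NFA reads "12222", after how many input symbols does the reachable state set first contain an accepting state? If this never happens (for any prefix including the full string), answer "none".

Start in {q0}.
Read '1': {q0} → {q0, q3}.
None of the earlier sets intersect F, but {q0, q3} does.

1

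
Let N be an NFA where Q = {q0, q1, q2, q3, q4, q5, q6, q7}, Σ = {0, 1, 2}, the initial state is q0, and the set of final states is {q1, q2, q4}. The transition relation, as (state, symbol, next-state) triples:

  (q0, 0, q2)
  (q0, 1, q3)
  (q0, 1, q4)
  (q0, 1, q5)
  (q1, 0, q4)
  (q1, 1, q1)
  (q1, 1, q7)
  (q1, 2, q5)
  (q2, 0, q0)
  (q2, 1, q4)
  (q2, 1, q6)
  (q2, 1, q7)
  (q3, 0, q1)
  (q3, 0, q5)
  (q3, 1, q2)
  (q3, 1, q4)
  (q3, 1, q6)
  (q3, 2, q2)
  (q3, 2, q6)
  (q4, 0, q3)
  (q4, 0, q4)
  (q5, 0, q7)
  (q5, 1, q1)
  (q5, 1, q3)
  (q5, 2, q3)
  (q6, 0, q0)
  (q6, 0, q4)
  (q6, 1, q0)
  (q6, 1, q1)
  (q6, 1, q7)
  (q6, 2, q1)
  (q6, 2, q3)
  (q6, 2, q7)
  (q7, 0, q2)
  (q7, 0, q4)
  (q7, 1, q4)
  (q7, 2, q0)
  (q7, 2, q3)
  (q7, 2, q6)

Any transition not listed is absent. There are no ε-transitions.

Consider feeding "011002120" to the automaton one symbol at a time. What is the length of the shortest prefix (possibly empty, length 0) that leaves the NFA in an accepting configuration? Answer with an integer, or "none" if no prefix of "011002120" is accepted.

1

Start in {q0}.
Read '0': {q0} → {q2}.
None of the earlier sets intersect F, but {q2} does.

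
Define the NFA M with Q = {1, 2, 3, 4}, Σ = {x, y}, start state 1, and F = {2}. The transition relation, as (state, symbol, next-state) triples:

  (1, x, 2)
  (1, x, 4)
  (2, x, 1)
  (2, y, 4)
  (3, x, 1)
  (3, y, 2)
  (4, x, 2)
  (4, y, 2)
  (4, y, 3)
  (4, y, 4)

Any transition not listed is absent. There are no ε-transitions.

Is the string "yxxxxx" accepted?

Start in {1}.
Read 'y': 1→∅; now ∅.
The set is empty and remains empty for the remaining 5 symbols.
The final set ∅ contains no accepting state.

No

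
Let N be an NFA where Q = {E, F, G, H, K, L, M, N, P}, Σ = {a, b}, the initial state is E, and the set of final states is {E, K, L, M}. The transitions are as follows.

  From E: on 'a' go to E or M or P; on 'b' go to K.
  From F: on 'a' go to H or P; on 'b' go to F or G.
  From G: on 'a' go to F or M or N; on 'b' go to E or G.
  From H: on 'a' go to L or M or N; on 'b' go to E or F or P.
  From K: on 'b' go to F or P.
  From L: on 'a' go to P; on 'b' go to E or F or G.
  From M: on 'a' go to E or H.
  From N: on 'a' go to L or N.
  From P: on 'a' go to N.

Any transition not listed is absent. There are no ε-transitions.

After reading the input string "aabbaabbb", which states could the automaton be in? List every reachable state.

Start in {E}.
Read 'a': {E} → {E, M, P}.
Read 'a': {E, M, P} → {E, H, M, N, P}.
Read 'b': {E, H, M, N, P} → {E, F, K, P}.
Read 'b': {E, F, K, P} → {F, G, K, P}.
Read 'a': {F, G, K, P} → {F, H, M, N, P}.
Read 'a': {F, H, M, N, P} → {E, H, L, M, N, P}.
Read 'b': {E, H, L, M, N, P} → {E, F, G, K, P}.
Read 'b': {E, F, G, K, P} → {E, F, G, K, P}.
Read 'b': {E, F, G, K, P} → {E, F, G, K, P}.

{E, F, G, K, P}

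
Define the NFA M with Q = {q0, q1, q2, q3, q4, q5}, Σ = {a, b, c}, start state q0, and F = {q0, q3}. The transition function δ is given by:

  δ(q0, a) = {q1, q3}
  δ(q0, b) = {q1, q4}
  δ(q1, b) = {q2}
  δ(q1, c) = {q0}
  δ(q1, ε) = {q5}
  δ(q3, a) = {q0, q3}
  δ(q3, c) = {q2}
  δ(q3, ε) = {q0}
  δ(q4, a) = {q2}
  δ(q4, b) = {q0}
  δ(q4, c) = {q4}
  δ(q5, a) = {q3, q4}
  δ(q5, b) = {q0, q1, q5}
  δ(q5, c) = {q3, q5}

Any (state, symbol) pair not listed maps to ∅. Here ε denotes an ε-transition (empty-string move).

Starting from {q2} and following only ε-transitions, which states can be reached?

Begin with {q2}.
No ε-moves leave this set, so the closure equals the set itself.

{q2}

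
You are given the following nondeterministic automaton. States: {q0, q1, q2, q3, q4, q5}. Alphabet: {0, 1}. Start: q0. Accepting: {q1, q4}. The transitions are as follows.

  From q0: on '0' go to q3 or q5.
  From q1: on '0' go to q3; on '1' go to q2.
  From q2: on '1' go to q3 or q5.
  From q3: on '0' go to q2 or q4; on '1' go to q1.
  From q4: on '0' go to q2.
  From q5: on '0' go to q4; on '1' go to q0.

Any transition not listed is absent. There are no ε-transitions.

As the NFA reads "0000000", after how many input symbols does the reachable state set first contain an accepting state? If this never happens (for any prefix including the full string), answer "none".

2

Start in {q0}.
Read '0': {q0} → {q3, q5}.
Read '0': {q3, q5} → {q2, q4}.
None of the earlier sets intersect F, but {q2, q4} does.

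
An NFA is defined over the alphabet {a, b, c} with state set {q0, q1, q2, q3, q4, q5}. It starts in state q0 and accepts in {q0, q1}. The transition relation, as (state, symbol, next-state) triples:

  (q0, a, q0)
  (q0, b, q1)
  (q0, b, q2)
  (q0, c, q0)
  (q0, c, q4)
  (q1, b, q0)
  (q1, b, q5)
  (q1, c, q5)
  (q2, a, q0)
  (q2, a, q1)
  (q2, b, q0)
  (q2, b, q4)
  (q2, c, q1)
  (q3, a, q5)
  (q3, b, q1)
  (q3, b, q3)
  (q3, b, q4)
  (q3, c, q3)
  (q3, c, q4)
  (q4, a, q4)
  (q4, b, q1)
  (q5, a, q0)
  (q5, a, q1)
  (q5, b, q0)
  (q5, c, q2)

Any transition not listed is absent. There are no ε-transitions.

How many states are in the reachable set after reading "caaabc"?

2

Start in {q0}.
Read 'c': q0→{q0, q4}; now {q0, q4}.
Read 'a': q0→{q0}, q4→{q4}; now {q0, q4}.
Read 'a': q0→{q0}, q4→{q4}; now {q0, q4}.
Read 'a': q0→{q0}, q4→{q4}; now {q0, q4}.
Read 'b': q0→{q1, q2}, q4→{q1}; now {q1, q2}.
Read 'c': q1→{q5}, q2→{q1}; now {q1, q5}.
That set has 2 states.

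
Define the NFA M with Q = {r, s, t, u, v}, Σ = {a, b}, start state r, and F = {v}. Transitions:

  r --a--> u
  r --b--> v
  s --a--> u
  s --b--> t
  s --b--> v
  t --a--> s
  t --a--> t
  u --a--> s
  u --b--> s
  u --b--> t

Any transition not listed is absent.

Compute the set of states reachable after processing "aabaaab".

{s, t, v}

Start in {r}.
Read 'a': {r} → {u}.
Read 'a': {u} → {s}.
Read 'b': {s} → {t, v}.
Read 'a': {t, v} → {s, t}.
Read 'a': {s, t} → {s, t, u}.
Read 'a': {s, t, u} → {s, t, u}.
Read 'b': {s, t, u} → {s, t, v}.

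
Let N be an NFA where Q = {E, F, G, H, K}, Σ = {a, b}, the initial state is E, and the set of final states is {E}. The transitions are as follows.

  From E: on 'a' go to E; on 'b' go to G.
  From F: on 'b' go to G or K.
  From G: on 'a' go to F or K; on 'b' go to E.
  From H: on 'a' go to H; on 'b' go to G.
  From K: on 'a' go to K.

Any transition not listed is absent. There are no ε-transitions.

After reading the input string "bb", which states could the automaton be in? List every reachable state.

{E}

Start in {E}.
Read 'b': E→{G}; now {G}.
Read 'b': G→{E}; now {E}.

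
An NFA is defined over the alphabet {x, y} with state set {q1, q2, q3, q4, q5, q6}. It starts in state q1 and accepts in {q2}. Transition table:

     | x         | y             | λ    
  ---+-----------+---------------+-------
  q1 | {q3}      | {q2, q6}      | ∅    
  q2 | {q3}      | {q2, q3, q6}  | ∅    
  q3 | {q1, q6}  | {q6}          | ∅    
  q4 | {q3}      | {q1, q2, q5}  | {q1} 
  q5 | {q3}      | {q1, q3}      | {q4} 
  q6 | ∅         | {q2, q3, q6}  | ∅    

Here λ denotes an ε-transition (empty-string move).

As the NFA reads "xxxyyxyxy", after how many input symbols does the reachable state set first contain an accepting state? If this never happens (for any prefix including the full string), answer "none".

5

Start in {q1}.
Read 'x': q1→{q3}; now {q3}.
Read 'x': q3→{q1, q6}; now {q1, q6}.
Read 'x': q1→{q3}, q6→∅; now {q3}.
Read 'y': q3→{q6}; now {q6}.
Read 'y': q6→{q2, q3, q6}; now {q2, q3, q6}.
None of the earlier sets intersect F, but {q2, q3, q6} does.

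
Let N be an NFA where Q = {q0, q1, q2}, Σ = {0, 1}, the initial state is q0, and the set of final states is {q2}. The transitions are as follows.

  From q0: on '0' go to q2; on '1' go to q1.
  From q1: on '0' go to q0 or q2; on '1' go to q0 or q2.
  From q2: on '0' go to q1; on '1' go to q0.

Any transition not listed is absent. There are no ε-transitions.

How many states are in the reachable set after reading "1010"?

2

Start in {q0}.
Read '1': {q0} → {q1}.
Read '0': {q1} → {q0, q2}.
Read '1': {q0, q2} → {q0, q1}.
Read '0': {q0, q1} → {q0, q2}.
That set has 2 states.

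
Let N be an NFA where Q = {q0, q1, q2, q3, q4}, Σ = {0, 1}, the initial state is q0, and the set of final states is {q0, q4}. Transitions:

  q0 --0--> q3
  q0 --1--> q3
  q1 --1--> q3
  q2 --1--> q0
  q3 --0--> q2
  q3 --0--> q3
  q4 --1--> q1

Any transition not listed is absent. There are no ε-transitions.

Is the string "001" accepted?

Start in {q0}.
Read '0': q0→{q3}; now {q3}.
Read '0': q3→{q2, q3}; now {q2, q3}.
Read '1': q2→{q0}, q3→∅; now {q0}.
The final set {q0} contains the accepting state q0.

Yes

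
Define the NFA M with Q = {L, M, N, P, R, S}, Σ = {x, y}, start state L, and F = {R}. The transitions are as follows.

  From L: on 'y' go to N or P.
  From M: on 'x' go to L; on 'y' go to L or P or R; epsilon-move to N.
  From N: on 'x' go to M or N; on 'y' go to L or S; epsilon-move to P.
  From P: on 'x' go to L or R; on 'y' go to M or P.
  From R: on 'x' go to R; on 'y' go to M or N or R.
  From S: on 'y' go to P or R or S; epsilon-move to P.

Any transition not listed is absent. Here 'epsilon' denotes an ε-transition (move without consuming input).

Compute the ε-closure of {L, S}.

{L, P, S}

Begin with {L, S}.
ε-move S → P; add P.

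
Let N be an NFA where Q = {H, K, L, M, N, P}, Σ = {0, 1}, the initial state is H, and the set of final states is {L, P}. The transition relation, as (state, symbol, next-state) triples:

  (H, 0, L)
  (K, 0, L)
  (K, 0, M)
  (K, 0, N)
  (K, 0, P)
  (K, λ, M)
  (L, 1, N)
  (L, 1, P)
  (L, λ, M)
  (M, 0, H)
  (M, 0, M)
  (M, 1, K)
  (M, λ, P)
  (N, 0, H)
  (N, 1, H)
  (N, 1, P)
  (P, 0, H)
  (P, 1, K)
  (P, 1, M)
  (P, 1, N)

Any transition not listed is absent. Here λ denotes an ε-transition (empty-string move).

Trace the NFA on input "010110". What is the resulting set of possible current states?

Start in {H}.
Read '0': H→{L}; union {L}; ε-closure = {L, M, P}.
Read '1': L→{N, P}, M→{K}, P→{K, M, N}; now {K, M, N, P}.
Read '0': K→{L, M, N, P}, M→{H, M}, N→{H}, P→{H}; now {H, L, M, N, P}.
Read '1': H→∅, L→{N, P}, M→{K}, N→{H, P}, P→{K, M, N}; now {H, K, M, N, P}.
Read '1': H→∅, K→∅, M→{K}, N→{H, P}, P→{K, M, N}; now {H, K, M, N, P}.
Read '0': H→{L}, K→{L, M, N, P}, M→{H, M}, N→{H}, P→{H}; now {H, L, M, N, P}.

{H, L, M, N, P}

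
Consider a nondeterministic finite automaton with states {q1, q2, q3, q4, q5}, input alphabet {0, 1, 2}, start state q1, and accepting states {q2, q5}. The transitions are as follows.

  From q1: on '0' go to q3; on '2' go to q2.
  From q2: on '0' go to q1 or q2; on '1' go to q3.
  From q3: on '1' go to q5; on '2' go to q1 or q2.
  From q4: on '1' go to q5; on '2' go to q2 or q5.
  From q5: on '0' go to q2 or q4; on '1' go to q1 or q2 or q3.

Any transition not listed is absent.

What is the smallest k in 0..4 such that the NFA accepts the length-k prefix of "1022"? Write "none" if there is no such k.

none

Start in {q1}.
Read '1': q1→∅; now ∅.
The set is empty and remains empty for the remaining 3 symbols.
No reachable set along the way intersects F.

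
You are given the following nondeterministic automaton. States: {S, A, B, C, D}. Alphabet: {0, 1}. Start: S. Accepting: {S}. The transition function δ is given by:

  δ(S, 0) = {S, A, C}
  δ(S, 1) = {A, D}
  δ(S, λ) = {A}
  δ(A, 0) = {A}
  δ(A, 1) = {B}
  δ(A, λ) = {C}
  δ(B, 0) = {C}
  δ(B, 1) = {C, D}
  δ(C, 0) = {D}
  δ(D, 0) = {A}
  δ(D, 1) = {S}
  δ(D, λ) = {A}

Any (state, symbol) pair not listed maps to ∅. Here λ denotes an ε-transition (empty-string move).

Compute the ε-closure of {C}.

Begin with {C}.
No ε-moves leave this set, so the closure equals the set itself.

{C}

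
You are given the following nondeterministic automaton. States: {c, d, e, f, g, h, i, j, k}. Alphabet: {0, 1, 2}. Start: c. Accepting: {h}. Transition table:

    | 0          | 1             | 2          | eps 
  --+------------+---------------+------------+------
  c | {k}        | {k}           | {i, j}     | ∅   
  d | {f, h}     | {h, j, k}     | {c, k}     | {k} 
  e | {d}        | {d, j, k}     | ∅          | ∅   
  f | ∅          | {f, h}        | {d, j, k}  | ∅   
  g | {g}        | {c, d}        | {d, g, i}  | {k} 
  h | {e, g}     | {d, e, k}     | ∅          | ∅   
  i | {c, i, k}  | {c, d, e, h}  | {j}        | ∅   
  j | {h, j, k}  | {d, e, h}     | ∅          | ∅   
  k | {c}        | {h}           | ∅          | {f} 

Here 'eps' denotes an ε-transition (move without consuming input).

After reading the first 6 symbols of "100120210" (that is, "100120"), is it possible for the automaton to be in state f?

Yes

Start in {c}.
Read '1': {c} → {f, k}.
Read '0': {f, k} → {c}.
Read '0': {c} → {f, k}.
Read '1': {f, k} → {f, h}.
Read '2': {f, h} → {d, f, j, k}.
Read '0': {d, f, j, k} → {c, f, h, j, k}.
State f is in {c, f, h, j, k}.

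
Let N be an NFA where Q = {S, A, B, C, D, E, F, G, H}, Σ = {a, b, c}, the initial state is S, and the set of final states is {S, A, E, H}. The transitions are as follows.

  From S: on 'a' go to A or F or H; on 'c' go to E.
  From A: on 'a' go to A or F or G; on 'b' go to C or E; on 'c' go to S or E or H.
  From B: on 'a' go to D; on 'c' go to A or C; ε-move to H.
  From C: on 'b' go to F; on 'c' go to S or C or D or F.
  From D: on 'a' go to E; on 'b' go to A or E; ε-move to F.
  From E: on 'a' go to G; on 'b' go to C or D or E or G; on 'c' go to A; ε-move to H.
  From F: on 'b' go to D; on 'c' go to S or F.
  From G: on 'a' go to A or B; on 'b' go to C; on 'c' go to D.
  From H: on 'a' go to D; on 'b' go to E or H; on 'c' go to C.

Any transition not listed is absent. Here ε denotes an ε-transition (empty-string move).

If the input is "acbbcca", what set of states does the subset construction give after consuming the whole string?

Start in {S}.
Read 'a': S→{A, F, H}; now {A, F, H}.
Read 'c': A→{S, E, H}, F→{S, F}, H→{C}; now {S, C, E, F, H}.
Read 'b': S→∅, C→{F}, E→{C, D, E, G}, F→{D}, H→{E, H}; now {C, D, E, F, G, H}.
Read 'b': C→{F}, D→{A, E}, E→{C, D, E, G}, F→{D}, G→{C}, H→{E, H}; now {A, C, D, E, F, G, H}.
Read 'c': A→{S, E, H}, C→{S, C, D, F}, D→∅, E→{A}, F→{S, F}, G→{D}, H→{C}; now {S, A, C, D, E, F, H}.
Read 'c': S→{E}, A→{S, E, H}, C→{S, C, D, F}, D→∅, E→{A}, F→{S, F}, H→{C}; now {S, A, C, D, E, F, H}.
Read 'a': S→{A, F, H}, A→{A, F, G}, C→∅, D→{E}, E→{G}, F→∅, H→{D}; now {A, D, E, F, G, H}.

{A, D, E, F, G, H}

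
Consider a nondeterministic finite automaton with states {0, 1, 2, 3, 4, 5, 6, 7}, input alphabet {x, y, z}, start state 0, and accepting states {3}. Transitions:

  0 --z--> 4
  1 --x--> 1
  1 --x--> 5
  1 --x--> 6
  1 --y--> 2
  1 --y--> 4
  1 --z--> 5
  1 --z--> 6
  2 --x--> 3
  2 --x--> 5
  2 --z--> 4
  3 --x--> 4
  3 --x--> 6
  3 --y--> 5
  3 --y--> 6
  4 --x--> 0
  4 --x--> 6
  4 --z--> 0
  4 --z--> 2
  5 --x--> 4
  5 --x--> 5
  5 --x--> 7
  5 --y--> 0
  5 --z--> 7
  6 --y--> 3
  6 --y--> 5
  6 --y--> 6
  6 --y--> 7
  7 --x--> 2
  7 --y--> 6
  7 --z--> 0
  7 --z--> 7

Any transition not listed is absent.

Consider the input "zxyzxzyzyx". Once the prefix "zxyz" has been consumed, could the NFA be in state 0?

Start in {0}.
Read 'z': {0} → {4}.
Read 'x': {4} → {0, 6}.
Read 'y': {0, 6} → {3, 5, 6, 7}.
Read 'z': {3, 5, 6, 7} → {0, 7}.
State 0 is in {0, 7}.

Yes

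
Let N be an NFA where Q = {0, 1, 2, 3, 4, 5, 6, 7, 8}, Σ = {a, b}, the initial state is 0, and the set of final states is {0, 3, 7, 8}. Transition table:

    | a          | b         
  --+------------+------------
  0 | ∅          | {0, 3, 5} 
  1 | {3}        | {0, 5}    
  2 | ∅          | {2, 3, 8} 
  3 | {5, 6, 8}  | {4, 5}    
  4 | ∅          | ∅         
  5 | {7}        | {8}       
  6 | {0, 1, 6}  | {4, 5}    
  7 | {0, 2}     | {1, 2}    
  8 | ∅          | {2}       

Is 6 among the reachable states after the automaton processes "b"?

Start in {0}.
Read 'b': {0} → {0, 3, 5}.
State 6 is not in {0, 3, 5}.

No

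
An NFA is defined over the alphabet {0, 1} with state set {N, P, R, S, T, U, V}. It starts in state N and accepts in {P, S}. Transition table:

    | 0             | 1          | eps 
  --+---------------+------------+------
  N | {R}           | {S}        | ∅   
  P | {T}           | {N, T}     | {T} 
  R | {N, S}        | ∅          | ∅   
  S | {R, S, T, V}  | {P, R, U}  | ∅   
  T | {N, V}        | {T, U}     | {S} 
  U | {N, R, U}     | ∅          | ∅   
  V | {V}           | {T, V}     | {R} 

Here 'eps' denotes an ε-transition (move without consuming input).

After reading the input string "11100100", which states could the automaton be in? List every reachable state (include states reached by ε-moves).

Start in {N}.
Read '1': N→{S}; now {S}.
Read '1': S→{P, R, U}; union {P, R, U}; ε-closure = {P, R, S, T, U}.
Read '1': P→{N, T}, R→∅, S→{P, R, U}, T→{T, U}, U→∅; union {N, P, R, T, U}; ε-closure = {N, P, R, S, T, U}.
Read '0': N→{R}, P→{T}, R→{N, S}, S→{R, S, T, V}, T→{N, V}, U→{N, R, U}; now {N, R, S, T, U, V}.
Read '0': N→{R}, R→{N, S}, S→{R, S, T, V}, T→{N, V}, U→{N, R, U}, V→{V}; now {N, R, S, T, U, V}.
Read '1': N→{S}, R→∅, S→{P, R, U}, T→{T, U}, U→∅, V→{T, V}; now {P, R, S, T, U, V}.
Read '0': P→{T}, R→{N, S}, S→{R, S, T, V}, T→{N, V}, U→{N, R, U}, V→{V}; now {N, R, S, T, U, V}.
Read '0': N→{R}, R→{N, S}, S→{R, S, T, V}, T→{N, V}, U→{N, R, U}, V→{V}; now {N, R, S, T, U, V}.

{N, R, S, T, U, V}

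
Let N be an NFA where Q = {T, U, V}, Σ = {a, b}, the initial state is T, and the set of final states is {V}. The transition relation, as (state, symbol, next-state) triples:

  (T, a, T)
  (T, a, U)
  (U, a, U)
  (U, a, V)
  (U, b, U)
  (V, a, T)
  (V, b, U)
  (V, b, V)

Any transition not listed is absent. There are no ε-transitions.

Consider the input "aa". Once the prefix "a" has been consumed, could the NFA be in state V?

Start in {T}.
Read 'a': {T} → {T, U}.
State V is not in {T, U}.

No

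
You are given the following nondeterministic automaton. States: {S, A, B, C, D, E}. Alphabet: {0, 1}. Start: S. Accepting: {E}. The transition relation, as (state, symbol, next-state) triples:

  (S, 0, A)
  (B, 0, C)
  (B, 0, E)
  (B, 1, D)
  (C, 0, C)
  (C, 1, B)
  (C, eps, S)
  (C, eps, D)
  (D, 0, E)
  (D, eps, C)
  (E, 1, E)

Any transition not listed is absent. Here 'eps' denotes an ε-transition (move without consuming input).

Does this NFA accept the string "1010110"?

No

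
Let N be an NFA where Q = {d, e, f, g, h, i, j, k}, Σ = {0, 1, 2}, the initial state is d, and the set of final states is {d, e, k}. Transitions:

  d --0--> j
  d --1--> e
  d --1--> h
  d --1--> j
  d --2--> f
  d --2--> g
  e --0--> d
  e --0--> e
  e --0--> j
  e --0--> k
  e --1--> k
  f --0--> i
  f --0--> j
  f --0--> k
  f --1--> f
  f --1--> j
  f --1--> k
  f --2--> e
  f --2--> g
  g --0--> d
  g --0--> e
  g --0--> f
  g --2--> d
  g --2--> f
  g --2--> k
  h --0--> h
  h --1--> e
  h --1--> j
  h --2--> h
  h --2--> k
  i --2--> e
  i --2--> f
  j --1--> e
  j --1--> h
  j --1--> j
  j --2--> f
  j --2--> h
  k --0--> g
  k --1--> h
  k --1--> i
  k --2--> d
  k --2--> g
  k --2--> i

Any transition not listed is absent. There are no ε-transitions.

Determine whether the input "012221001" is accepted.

Yes

Start in {d}.
Read '0': {d} → {j}.
Read '1': {j} → {e, h, j}.
Read '2': {e, h, j} → {f, h, k}.
Read '2': {f, h, k} → {d, e, g, h, i, k}.
Read '2': {d, e, g, h, i, k} → {d, e, f, g, h, i, k}.
Read '1': {d, e, f, g, h, i, k} → {e, f, h, i, j, k}.
Read '0': {e, f, h, i, j, k} → {d, e, g, h, i, j, k}.
Read '0': {d, e, g, h, i, j, k} → {d, e, f, g, h, j, k}.
Read '1': {d, e, f, g, h, j, k} → {e, f, h, i, j, k}.
The final set {e, f, h, i, j, k} contains the accepting states e, k.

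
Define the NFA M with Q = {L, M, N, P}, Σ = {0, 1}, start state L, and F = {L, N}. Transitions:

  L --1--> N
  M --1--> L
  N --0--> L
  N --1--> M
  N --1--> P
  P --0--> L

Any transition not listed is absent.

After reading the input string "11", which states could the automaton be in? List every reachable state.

Start in {L}.
Read '1': L→{N}; now {N}.
Read '1': N→{M, P}; now {M, P}.

{M, P}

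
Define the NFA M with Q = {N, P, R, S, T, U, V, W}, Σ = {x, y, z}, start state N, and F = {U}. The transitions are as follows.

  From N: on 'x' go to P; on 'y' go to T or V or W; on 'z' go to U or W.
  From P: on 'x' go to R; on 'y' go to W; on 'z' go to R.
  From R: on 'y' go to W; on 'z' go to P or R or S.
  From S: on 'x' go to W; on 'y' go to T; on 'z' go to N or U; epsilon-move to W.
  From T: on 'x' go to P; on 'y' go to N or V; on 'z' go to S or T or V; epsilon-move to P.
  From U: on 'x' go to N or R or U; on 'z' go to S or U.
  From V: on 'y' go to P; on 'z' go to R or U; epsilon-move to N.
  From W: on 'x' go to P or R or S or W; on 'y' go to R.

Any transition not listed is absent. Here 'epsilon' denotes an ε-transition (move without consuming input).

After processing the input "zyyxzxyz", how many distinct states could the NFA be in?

Start in {N}.
Read 'z': N→{U, W}; now {U, W}.
Read 'y': U→∅, W→{R}; now {R}.
Read 'y': R→{W}; now {W}.
Read 'x': W→{P, R, S, W}; now {P, R, S, W}.
Read 'z': P→{R}, R→{P, R, S}, S→{N, U}, W→∅; union {N, P, R, S, U}; ε-closure = {N, P, R, S, U, W}.
Read 'x': N→{P}, P→{R}, R→∅, S→{W}, U→{N, R, U}, W→{P, R, S, W}; now {N, P, R, S, U, W}.
Read 'y': N→{T, V, W}, P→{W}, R→{W}, S→{T}, U→∅, W→{R}; union {R, T, V, W}; ε-closure = {N, P, R, T, V, W}.
Read 'z': N→{U, W}, P→{R}, R→{P, R, S}, T→{S, T, V}, V→{R, U}, W→∅; union {P, R, S, T, U, V, W}; ε-closure = {N, P, R, S, T, U, V, W}.
That set has 8 states.

8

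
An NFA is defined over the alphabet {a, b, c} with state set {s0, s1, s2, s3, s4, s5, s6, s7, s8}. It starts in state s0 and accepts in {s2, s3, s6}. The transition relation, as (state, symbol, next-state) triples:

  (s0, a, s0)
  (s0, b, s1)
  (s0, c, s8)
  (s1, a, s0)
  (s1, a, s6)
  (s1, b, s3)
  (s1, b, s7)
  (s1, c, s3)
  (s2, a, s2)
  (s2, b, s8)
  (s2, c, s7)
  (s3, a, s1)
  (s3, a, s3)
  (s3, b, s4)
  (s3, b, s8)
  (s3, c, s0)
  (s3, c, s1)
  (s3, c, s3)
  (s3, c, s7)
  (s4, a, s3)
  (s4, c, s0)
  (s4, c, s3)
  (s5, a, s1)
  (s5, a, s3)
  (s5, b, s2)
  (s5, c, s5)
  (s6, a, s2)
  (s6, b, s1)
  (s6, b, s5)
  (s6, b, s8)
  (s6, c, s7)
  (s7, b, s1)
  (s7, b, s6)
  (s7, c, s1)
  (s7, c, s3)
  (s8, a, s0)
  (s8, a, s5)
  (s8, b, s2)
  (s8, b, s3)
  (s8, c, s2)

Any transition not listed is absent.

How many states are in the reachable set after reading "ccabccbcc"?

4

Start in {s0}.
Read 'c': s0→{s8}; now {s8}.
Read 'c': s8→{s2}; now {s2}.
Read 'a': s2→{s2}; now {s2}.
Read 'b': s2→{s8}; now {s8}.
Read 'c': s8→{s2}; now {s2}.
Read 'c': s2→{s7}; now {s7}.
Read 'b': s7→{s1, s6}; now {s1, s6}.
Read 'c': s1→{s3}, s6→{s7}; now {s3, s7}.
Read 'c': s3→{s0, s1, s3, s7}, s7→{s1, s3}; now {s0, s1, s3, s7}.
That set has 4 states.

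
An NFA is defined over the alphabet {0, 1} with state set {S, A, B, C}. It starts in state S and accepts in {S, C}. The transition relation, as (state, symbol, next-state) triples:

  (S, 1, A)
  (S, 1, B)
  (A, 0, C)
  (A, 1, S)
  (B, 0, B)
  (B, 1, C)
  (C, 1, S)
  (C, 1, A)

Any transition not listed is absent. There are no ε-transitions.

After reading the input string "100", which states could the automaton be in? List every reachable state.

{B}

Start in {S}.
Read '1': {S} → {A, B}.
Read '0': {A, B} → {B, C}.
Read '0': {B, C} → {B}.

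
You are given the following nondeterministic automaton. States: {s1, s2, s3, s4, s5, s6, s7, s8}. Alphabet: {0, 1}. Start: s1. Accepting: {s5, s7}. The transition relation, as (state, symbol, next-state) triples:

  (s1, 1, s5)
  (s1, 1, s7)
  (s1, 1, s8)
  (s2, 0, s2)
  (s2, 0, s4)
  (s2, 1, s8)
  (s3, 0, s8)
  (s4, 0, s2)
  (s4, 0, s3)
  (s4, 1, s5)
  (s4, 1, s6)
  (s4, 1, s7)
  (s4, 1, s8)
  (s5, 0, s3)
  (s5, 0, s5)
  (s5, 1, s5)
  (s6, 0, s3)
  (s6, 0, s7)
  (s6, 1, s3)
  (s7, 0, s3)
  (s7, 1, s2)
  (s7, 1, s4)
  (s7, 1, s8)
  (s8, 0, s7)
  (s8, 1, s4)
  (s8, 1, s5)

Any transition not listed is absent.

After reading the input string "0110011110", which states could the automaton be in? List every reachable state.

∅

Start in {s1}.
Read '0': {s1} → ∅.
The set is empty and remains empty for the remaining 9 symbols.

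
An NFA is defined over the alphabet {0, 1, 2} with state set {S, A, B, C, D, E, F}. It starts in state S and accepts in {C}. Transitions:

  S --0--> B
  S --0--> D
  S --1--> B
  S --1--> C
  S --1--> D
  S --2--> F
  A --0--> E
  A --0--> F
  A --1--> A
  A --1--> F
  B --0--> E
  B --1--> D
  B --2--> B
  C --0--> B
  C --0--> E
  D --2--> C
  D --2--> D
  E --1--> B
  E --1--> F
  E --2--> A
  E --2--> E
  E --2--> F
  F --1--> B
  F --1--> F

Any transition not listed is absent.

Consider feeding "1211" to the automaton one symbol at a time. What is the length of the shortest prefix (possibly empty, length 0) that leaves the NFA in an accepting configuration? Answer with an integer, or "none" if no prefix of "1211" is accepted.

1

Start in {S}.
Read '1': {S} → {B, C, D}.
None of the earlier sets intersect F, but {B, C, D} does.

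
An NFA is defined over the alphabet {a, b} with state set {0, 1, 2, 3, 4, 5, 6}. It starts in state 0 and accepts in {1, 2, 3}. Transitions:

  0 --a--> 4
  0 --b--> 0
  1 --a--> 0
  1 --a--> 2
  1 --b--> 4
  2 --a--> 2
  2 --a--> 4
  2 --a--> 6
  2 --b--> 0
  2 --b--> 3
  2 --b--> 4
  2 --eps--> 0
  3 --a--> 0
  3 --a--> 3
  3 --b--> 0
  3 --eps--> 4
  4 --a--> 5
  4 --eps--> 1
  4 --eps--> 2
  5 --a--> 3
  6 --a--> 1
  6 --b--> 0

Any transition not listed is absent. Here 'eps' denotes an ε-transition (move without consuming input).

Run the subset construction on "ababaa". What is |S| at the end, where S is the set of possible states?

7

Start in {0}.
Read 'a': 0→{4}; union {4}; ε-closure = {0, 1, 2, 4}.
Read 'b': 0→{0}, 1→{4}, 2→{0, 3, 4}, 4→∅; union {0, 3, 4}; ε-closure = {0, 1, 2, 3, 4}.
Read 'a': 0→{4}, 1→{0, 2}, 2→{2, 4, 6}, 3→{0, 3}, 4→{5}; union {0, 2, 3, 4, 5, 6}; ε-closure = {0, 1, 2, 3, 4, 5, 6}.
Read 'b': 0→{0}, 1→{4}, 2→{0, 3, 4}, 3→{0}, 4→∅, 5→∅, 6→{0}; union {0, 3, 4}; ε-closure = {0, 1, 2, 3, 4}.
Read 'a': 0→{4}, 1→{0, 2}, 2→{2, 4, 6}, 3→{0, 3}, 4→{5}; union {0, 2, 3, 4, 5, 6}; ε-closure = {0, 1, 2, 3, 4, 5, 6}.
Read 'a': 0→{4}, 1→{0, 2}, 2→{2, 4, 6}, 3→{0, 3}, 4→{5}, 5→{3}, 6→{1}; now {0, 1, 2, 3, 4, 5, 6}.
That set has 7 states.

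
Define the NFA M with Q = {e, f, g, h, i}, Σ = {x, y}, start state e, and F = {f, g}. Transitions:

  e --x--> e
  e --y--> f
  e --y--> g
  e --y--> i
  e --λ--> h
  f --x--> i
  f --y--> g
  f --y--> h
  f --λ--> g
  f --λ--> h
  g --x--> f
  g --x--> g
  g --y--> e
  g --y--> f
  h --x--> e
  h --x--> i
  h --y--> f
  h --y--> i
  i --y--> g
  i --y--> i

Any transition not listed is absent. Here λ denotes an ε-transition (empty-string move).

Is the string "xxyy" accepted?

Yes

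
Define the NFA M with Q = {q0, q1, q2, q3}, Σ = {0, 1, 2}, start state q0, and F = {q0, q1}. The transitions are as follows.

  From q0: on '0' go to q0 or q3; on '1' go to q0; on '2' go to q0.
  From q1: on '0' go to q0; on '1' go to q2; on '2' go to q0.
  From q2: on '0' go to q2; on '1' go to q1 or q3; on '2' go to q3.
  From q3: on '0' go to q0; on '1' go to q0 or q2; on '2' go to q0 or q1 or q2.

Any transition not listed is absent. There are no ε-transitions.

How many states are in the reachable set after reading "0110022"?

Start in {q0}.
Read '0': {q0} → {q0, q3}.
Read '1': {q0, q3} → {q0, q2}.
Read '1': {q0, q2} → {q0, q1, q3}.
Read '0': {q0, q1, q3} → {q0, q3}.
Read '0': {q0, q3} → {q0, q3}.
Read '2': {q0, q3} → {q0, q1, q2}.
Read '2': {q0, q1, q2} → {q0, q3}.
That set has 2 states.

2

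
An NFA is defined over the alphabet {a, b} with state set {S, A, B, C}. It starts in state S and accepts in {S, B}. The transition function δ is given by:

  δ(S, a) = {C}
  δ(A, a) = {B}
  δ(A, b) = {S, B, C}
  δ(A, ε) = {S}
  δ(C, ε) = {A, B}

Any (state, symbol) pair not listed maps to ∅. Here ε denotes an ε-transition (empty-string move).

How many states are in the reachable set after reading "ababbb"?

4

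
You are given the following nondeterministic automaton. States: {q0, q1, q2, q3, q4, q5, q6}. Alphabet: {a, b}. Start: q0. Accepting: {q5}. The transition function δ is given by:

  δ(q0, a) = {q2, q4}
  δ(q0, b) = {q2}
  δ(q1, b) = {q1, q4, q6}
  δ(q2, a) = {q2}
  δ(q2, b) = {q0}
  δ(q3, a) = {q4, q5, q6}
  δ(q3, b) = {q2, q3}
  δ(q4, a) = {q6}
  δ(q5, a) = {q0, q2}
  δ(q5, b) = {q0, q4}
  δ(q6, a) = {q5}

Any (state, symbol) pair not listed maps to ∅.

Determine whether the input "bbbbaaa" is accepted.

Yes

Start in {q0}.
Read 'b': {q0} → {q2}.
Read 'b': {q2} → {q0}.
Read 'b': {q0} → {q2}.
Read 'b': {q2} → {q0}.
Read 'a': {q0} → {q2, q4}.
Read 'a': {q2, q4} → {q2, q6}.
Read 'a': {q2, q6} → {q2, q5}.
The final set {q2, q5} contains the accepting state q5.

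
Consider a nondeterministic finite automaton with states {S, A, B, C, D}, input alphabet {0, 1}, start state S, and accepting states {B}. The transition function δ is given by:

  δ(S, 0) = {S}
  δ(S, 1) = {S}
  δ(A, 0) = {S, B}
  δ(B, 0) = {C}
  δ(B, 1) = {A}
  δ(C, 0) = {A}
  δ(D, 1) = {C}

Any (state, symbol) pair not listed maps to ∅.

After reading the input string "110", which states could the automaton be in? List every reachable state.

{S}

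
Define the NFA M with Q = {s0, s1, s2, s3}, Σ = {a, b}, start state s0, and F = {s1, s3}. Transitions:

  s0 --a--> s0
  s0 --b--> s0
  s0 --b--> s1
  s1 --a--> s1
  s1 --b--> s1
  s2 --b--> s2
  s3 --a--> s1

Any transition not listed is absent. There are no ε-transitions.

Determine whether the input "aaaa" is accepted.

Start in {s0}.
Read 'a': {s0} → {s0}.
Read 'a': {s0} → {s0}.
Read 'a': {s0} → {s0}.
Read 'a': {s0} → {s0}.
The final set {s0} contains no accepting state.

No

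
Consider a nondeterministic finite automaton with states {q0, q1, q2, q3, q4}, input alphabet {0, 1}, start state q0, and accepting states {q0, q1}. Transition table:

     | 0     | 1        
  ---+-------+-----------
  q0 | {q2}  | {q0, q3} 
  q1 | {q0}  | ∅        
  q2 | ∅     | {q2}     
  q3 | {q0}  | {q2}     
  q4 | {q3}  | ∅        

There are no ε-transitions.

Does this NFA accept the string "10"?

Yes

Start in {q0}.
Read '1': q0→{q0, q3}; now {q0, q3}.
Read '0': q0→{q2}, q3→{q0}; now {q0, q2}.
The final set {q0, q2} contains the accepting state q0.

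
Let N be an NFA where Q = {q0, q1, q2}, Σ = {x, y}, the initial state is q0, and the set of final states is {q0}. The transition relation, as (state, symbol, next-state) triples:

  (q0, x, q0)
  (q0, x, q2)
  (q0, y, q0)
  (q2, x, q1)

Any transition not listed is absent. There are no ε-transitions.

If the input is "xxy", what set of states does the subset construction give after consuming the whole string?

{q0}

Start in {q0}.
Read 'x': {q0} → {q0, q2}.
Read 'x': {q0, q2} → {q0, q1, q2}.
Read 'y': {q0, q1, q2} → {q0}.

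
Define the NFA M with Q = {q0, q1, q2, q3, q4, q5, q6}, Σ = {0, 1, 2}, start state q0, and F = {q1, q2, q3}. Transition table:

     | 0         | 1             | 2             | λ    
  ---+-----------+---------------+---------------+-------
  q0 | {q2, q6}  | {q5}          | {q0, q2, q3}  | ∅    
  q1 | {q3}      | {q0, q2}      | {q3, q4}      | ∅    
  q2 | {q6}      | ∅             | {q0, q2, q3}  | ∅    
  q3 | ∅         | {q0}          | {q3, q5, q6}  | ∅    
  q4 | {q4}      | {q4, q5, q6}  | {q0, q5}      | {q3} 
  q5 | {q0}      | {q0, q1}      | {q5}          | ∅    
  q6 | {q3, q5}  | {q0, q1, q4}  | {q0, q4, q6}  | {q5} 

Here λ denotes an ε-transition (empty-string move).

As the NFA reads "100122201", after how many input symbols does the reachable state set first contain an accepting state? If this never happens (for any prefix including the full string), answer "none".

Start in {q0}.
Read '1': q0→{q5}; now {q5}.
Read '0': q5→{q0}; now {q0}.
Read '0': q0→{q2, q6}; union {q2, q6}; ε-closure = {q2, q5, q6}.
None of the earlier sets intersect F, but {q2, q5, q6} does.

3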